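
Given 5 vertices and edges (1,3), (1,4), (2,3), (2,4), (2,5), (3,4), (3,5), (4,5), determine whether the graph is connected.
Yes (BFS from 1 visits [1, 3, 4, 2, 5] — all 5 vertices reached)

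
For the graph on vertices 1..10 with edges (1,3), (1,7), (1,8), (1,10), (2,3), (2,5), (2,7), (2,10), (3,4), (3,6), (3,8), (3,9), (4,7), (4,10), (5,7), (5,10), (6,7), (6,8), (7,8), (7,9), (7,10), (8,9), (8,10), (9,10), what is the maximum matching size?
5 (matching: (1,8), (2,5), (3,6), (4,10), (7,9); upper bound floor(n/2) = floor(10/2) = 5)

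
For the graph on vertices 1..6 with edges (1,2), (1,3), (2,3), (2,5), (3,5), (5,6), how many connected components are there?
2 (components: {1, 2, 3, 5, 6}, {4})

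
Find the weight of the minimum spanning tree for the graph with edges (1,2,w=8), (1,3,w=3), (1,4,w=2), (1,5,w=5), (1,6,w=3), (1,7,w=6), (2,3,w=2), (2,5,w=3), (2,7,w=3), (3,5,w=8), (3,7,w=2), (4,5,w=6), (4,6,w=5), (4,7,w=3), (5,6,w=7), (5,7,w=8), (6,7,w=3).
15 (MST edges: (1,3,w=3), (1,4,w=2), (1,6,w=3), (2,3,w=2), (2,5,w=3), (3,7,w=2); sum of weights 3 + 2 + 3 + 2 + 3 + 2 = 15)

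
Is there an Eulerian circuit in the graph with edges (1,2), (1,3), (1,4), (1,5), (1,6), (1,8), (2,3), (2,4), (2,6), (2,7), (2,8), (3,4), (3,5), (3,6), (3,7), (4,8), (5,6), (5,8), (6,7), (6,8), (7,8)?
Yes (the graph is connected and all 8 vertices have even degree)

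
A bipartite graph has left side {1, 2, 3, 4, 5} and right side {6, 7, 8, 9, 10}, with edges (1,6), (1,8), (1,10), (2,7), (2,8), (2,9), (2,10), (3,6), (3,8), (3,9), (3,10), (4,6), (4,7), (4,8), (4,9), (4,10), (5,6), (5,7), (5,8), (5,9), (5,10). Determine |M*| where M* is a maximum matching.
5 (matching: (1,10), (2,9), (3,8), (4,7), (5,6); upper bound min(|L|,|R|) = min(5,5) = 5)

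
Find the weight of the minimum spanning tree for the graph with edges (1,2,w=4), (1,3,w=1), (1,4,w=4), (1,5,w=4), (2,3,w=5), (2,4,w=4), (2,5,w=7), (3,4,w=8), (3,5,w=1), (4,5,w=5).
10 (MST edges: (1,2,w=4), (1,3,w=1), (1,4,w=4), (3,5,w=1); sum of weights 4 + 1 + 4 + 1 = 10)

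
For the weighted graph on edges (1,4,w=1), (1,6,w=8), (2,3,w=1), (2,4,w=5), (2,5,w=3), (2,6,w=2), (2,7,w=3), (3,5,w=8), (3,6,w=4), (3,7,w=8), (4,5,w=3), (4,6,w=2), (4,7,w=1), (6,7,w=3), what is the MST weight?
10 (MST edges: (1,4,w=1), (2,3,w=1), (2,5,w=3), (2,6,w=2), (4,6,w=2), (4,7,w=1); sum of weights 1 + 1 + 3 + 2 + 2 + 1 = 10)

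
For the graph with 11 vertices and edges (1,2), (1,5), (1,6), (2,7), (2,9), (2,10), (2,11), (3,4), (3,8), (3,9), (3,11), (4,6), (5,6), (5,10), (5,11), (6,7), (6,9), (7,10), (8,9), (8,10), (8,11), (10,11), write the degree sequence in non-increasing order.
[5, 5, 5, 5, 4, 4, 4, 4, 3, 3, 2] (degrees: deg(1)=3, deg(2)=5, deg(3)=4, deg(4)=2, deg(5)=4, deg(6)=5, deg(7)=3, deg(8)=4, deg(9)=4, deg(10)=5, deg(11)=5)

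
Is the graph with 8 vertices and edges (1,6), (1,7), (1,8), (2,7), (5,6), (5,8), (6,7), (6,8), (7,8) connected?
No, it has 3 components: {1, 2, 5, 6, 7, 8}, {3}, {4}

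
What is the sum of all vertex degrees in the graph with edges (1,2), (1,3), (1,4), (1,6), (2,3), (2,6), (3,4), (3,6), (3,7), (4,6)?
20 (handshake: sum of degrees = 2|E| = 2 x 10 = 20)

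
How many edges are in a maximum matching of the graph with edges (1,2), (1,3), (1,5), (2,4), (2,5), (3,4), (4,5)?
2 (matching: (2,5), (3,4); upper bound floor(n/2) = floor(5/2) = 2)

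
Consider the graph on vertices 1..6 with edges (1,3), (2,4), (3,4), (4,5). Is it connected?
No, it has 2 components: {1, 2, 3, 4, 5}, {6}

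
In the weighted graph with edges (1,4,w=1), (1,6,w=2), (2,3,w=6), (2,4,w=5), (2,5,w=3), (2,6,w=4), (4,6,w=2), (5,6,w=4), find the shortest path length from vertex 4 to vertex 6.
2 (path: 4 -> 6; weights 2 = 2)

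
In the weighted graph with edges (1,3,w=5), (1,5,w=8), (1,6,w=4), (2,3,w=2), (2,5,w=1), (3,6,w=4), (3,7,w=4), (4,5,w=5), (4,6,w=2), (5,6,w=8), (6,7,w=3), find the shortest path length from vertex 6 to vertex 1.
4 (path: 6 -> 1; weights 4 = 4)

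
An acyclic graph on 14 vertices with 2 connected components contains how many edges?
12 (Each of the 2 component trees on V_i vertices has V_i - 1 edges; summing gives V - C = 14 - 2 = 12)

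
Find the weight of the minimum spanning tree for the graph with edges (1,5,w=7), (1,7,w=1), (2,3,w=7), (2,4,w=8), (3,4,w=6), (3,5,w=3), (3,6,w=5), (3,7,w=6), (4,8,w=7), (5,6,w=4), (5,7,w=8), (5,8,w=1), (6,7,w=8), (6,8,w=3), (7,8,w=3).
24 (MST edges: (1,7,w=1), (2,3,w=7), (3,4,w=6), (3,5,w=3), (5,8,w=1), (6,8,w=3), (7,8,w=3); sum of weights 1 + 7 + 6 + 3 + 1 + 3 + 3 = 24)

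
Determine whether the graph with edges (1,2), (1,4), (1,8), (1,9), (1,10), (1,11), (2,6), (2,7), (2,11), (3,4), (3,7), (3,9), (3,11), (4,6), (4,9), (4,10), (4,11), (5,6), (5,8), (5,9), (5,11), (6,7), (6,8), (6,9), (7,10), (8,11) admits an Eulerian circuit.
No (2 vertices have odd degree: {9, 10}; Eulerian circuit requires 0)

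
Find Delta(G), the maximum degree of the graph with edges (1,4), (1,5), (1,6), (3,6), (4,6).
3 (attained at vertices 1, 6)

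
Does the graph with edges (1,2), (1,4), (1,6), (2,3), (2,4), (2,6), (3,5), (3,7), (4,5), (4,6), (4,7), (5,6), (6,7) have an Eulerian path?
No (6 vertices have odd degree: {1, 3, 4, 5, 6, 7}; Eulerian path requires 0 or 2)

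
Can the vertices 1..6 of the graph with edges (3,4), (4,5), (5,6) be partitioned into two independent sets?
Yes. Partition: {1, 2, 3, 5}, {4, 6}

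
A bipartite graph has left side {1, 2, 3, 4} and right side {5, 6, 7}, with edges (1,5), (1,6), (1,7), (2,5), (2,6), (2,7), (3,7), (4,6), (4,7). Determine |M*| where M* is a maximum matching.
3 (matching: (1,7), (2,5), (4,6); upper bound min(|L|,|R|) = min(4,3) = 3)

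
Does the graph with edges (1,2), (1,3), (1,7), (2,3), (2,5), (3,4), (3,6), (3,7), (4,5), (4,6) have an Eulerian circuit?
No (4 vertices have odd degree: {1, 2, 3, 4}; Eulerian circuit requires 0)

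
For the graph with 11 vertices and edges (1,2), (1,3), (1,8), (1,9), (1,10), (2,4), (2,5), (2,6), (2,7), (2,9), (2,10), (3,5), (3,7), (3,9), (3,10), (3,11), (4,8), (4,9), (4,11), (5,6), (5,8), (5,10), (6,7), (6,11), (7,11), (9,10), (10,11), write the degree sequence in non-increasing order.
[7, 6, 6, 5, 5, 5, 5, 4, 4, 4, 3] (degrees: deg(1)=5, deg(2)=7, deg(3)=6, deg(4)=4, deg(5)=5, deg(6)=4, deg(7)=4, deg(8)=3, deg(9)=5, deg(10)=6, deg(11)=5)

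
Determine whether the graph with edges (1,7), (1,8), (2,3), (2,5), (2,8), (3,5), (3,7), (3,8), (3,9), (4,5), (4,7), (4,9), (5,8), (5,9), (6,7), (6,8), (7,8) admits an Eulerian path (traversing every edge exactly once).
No (6 vertices have odd degree: {2, 3, 4, 5, 7, 9}; Eulerian path requires 0 or 2)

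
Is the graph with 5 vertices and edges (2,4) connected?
No, it has 4 components: {1}, {2, 4}, {3}, {5}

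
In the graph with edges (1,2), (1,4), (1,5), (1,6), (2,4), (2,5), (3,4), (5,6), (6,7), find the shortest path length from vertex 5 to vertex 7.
2 (path: 5 -> 6 -> 7, 2 edges)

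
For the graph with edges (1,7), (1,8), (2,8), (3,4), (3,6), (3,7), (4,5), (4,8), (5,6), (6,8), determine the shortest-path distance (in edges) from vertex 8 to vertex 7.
2 (path: 8 -> 1 -> 7, 2 edges)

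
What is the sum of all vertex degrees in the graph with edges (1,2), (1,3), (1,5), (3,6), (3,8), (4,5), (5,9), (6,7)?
16 (handshake: sum of degrees = 2|E| = 2 x 8 = 16)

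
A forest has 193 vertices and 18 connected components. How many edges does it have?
175 (Each of the 18 component trees on V_i vertices has V_i - 1 edges; summing gives V - C = 193 - 18 = 175)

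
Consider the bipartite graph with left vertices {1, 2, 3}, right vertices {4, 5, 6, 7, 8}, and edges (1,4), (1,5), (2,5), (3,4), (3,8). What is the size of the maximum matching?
3 (matching: (1,4), (2,5), (3,8); upper bound min(|L|,|R|) = min(3,5) = 3)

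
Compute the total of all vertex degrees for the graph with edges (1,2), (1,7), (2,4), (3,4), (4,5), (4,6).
12 (handshake: sum of degrees = 2|E| = 2 x 6 = 12)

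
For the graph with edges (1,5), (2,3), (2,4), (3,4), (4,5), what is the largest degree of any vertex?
3 (attained at vertex 4)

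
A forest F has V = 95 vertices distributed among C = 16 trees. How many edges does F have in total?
79 (Each of the 16 component trees on V_i vertices has V_i - 1 edges; summing gives V - C = 95 - 16 = 79)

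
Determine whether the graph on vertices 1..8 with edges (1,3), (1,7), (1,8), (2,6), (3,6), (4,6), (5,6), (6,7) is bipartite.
Yes. Partition: {1, 6}, {2, 3, 4, 5, 7, 8}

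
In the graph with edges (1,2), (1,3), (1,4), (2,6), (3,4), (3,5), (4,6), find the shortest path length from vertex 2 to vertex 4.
2 (path: 2 -> 1 -> 4, 2 edges)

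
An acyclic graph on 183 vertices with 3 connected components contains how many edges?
180 (Each of the 3 component trees on V_i vertices has V_i - 1 edges; summing gives V - C = 183 - 3 = 180)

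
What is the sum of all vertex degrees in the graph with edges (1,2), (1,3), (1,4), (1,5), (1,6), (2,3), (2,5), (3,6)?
16 (handshake: sum of degrees = 2|E| = 2 x 8 = 16)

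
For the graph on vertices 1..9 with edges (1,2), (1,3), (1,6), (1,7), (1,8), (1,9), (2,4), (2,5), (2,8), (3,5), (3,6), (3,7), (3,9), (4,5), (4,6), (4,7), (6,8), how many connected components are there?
1 (components: {1, 2, 3, 4, 5, 6, 7, 8, 9})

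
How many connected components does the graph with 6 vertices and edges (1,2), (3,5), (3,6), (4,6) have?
2 (components: {1, 2}, {3, 4, 5, 6})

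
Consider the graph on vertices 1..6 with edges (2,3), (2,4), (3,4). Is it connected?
No, it has 4 components: {1}, {2, 3, 4}, {5}, {6}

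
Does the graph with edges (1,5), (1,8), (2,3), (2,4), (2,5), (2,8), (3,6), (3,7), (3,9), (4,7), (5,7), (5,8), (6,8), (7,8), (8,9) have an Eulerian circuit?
Yes (the graph is connected and all 9 vertices have even degree)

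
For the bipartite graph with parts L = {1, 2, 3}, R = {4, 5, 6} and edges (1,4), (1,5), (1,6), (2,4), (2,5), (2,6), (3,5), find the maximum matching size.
3 (matching: (1,6), (2,4), (3,5); upper bound min(|L|,|R|) = min(3,3) = 3)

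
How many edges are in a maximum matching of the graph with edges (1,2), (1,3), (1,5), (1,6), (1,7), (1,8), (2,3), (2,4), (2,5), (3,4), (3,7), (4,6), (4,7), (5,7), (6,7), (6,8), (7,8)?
4 (matching: (1,8), (2,5), (3,4), (6,7); upper bound floor(n/2) = floor(8/2) = 4)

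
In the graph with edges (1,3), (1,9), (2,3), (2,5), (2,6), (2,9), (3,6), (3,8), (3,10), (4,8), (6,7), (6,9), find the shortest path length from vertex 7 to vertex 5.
3 (path: 7 -> 6 -> 2 -> 5, 3 edges)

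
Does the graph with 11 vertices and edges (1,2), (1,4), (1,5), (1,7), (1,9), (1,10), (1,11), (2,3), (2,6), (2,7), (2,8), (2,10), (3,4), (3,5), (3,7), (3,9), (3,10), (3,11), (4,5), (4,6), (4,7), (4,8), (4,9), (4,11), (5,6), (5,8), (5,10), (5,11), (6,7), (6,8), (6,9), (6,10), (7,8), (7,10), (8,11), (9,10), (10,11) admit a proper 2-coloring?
No (odd cycle of length 3: 4 -> 1 -> 5 -> 4)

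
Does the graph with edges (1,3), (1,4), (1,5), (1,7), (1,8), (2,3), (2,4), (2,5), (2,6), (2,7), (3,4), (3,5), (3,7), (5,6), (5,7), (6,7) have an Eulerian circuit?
No (8 vertices have odd degree: {1, 2, 3, 4, 5, 6, 7, 8}; Eulerian circuit requires 0)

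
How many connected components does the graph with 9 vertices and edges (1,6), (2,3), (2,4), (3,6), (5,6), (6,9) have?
3 (components: {1, 2, 3, 4, 5, 6, 9}, {7}, {8})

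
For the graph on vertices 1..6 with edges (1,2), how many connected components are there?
5 (components: {1, 2}, {3}, {4}, {5}, {6})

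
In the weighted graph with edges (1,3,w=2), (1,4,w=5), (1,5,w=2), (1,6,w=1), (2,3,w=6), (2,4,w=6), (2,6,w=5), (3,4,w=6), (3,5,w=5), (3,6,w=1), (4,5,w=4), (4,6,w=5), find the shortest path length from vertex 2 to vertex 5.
8 (path: 2 -> 6 -> 1 -> 5; weights 5 + 1 + 2 = 8)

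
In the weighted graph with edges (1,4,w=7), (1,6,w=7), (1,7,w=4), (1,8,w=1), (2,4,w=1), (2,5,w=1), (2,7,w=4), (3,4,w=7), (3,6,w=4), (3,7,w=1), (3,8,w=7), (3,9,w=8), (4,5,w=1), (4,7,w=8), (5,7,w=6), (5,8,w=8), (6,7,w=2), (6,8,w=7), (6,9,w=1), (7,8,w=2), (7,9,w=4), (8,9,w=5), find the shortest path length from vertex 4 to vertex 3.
6 (path: 4 -> 2 -> 7 -> 3; weights 1 + 4 + 1 = 6)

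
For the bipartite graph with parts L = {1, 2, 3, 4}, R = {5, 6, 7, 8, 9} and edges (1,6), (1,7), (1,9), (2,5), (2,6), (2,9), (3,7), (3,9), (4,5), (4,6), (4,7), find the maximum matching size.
4 (matching: (1,9), (2,6), (3,7), (4,5); upper bound min(|L|,|R|) = min(4,5) = 4)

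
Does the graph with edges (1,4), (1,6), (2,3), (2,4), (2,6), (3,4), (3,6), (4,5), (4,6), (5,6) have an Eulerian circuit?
No (4 vertices have odd degree: {2, 3, 4, 6}; Eulerian circuit requires 0)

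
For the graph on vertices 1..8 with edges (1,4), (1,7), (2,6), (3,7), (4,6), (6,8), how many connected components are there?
2 (components: {1, 2, 3, 4, 6, 7, 8}, {5})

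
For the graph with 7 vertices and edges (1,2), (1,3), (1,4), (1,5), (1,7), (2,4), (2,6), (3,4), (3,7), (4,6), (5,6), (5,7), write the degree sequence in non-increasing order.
[5, 4, 3, 3, 3, 3, 3] (degrees: deg(1)=5, deg(2)=3, deg(3)=3, deg(4)=4, deg(5)=3, deg(6)=3, deg(7)=3)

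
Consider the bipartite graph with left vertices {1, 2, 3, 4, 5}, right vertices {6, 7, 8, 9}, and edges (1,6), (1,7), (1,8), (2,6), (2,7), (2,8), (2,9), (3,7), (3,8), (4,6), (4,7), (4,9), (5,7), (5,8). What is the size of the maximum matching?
4 (matching: (1,8), (2,9), (3,7), (4,6); upper bound min(|L|,|R|) = min(5,4) = 4)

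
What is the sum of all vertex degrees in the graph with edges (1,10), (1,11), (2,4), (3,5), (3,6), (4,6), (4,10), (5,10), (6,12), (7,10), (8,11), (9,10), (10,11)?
26 (handshake: sum of degrees = 2|E| = 2 x 13 = 26)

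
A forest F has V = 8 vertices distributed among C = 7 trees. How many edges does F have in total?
1 (Each of the 7 component trees on V_i vertices has V_i - 1 edges; summing gives V - C = 8 - 7 = 1)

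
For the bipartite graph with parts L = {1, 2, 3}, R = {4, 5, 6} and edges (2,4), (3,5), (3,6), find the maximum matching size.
2 (matching: (2,4), (3,6); upper bound min(|L|,|R|) = min(3,3) = 3)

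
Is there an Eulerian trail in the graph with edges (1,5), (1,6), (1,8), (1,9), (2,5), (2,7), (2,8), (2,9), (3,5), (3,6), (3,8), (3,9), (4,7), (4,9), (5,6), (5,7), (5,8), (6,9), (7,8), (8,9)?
Yes — and in fact it has an Eulerian circuit (the graph is connected and all 9 vertices have even degree)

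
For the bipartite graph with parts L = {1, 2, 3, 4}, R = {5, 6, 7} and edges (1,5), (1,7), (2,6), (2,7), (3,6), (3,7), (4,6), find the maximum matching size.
3 (matching: (1,5), (2,6), (3,7); upper bound min(|L|,|R|) = min(4,3) = 3)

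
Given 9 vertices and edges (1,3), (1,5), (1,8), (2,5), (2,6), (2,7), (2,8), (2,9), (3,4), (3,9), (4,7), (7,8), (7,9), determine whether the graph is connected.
Yes (BFS from 1 visits [1, 3, 5, 8, 4, 9, 2, 7, 6] — all 9 vertices reached)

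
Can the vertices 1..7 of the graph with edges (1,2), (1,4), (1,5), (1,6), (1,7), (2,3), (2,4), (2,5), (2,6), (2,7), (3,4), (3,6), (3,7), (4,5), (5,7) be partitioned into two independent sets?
No (odd cycle of length 3: 7 -> 1 -> 2 -> 7)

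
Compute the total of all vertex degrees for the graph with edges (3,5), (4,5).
4 (handshake: sum of degrees = 2|E| = 2 x 2 = 4)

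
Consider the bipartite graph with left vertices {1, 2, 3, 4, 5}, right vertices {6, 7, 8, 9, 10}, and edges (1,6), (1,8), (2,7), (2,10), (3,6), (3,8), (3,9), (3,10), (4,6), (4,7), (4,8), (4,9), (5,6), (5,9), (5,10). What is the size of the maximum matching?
5 (matching: (1,8), (2,10), (3,9), (4,7), (5,6); upper bound min(|L|,|R|) = min(5,5) = 5)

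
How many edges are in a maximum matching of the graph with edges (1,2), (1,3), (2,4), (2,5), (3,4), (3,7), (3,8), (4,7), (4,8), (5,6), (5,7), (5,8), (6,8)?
4 (matching: (1,2), (3,7), (4,8), (5,6); upper bound floor(n/2) = floor(8/2) = 4)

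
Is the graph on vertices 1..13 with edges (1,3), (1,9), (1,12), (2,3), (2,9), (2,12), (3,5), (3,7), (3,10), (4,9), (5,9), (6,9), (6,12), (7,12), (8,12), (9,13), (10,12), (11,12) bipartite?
Yes. Partition: {1, 2, 4, 5, 6, 7, 8, 10, 11, 13}, {3, 9, 12}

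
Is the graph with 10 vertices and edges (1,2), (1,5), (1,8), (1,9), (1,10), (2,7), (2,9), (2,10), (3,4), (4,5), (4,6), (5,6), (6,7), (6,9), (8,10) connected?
Yes (BFS from 1 visits [1, 2, 5, 8, 9, 10, 7, 4, 6, 3] — all 10 vertices reached)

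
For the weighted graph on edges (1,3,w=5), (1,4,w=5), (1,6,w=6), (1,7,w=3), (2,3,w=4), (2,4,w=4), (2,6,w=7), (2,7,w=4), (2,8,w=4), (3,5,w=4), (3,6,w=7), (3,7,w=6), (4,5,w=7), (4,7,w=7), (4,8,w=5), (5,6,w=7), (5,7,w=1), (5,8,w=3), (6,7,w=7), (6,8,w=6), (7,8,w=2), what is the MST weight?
24 (MST edges: (1,6,w=6), (1,7,w=3), (2,3,w=4), (2,4,w=4), (2,8,w=4), (5,7,w=1), (7,8,w=2); sum of weights 6 + 3 + 4 + 4 + 4 + 1 + 2 = 24)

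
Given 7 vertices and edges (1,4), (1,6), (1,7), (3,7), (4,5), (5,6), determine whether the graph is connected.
No, it has 2 components: {1, 3, 4, 5, 6, 7}, {2}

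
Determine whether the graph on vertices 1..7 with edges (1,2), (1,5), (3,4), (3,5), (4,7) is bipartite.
Yes. Partition: {1, 3, 6, 7}, {2, 4, 5}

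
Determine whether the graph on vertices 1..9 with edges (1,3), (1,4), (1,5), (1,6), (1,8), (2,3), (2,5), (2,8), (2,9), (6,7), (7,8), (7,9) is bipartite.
Yes. Partition: {1, 2, 7}, {3, 4, 5, 6, 8, 9}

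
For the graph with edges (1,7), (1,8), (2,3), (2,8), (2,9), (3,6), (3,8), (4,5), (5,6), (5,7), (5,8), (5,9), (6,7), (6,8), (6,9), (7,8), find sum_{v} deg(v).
32 (handshake: sum of degrees = 2|E| = 2 x 16 = 32)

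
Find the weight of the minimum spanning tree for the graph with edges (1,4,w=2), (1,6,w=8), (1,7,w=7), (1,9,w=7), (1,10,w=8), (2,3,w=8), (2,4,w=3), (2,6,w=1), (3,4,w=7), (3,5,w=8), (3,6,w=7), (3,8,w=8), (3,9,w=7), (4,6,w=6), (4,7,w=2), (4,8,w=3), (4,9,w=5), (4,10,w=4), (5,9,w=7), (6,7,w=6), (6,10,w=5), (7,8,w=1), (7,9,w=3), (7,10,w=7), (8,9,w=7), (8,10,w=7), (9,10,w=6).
30 (MST edges: (1,4,w=2), (2,4,w=3), (2,6,w=1), (3,6,w=7), (4,7,w=2), (4,10,w=4), (5,9,w=7), (7,8,w=1), (7,9,w=3); sum of weights 2 + 3 + 1 + 7 + 2 + 4 + 7 + 1 + 3 = 30)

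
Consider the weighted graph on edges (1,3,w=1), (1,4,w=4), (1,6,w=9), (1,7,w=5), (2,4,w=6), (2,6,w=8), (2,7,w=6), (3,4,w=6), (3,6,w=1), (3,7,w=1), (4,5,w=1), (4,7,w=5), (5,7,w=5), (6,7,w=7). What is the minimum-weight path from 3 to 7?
1 (path: 3 -> 7; weights 1 = 1)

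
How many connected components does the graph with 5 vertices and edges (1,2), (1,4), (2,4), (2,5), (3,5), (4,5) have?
1 (components: {1, 2, 3, 4, 5})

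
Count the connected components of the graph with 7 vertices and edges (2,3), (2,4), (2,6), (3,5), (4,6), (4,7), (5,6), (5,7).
2 (components: {1}, {2, 3, 4, 5, 6, 7})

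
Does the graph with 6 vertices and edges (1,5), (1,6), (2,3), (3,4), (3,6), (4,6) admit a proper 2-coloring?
No (odd cycle of length 3: 4 -> 6 -> 3 -> 4)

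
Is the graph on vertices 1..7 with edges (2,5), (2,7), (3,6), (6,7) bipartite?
Yes. Partition: {1, 2, 4, 6}, {3, 5, 7}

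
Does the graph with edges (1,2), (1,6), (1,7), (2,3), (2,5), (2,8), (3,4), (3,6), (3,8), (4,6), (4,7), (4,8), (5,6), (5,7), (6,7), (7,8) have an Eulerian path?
No (4 vertices have odd degree: {1, 5, 6, 7}; Eulerian path requires 0 or 2)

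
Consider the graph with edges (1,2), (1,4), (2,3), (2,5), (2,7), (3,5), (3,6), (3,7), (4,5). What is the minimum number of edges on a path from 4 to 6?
3 (path: 4 -> 5 -> 3 -> 6, 3 edges)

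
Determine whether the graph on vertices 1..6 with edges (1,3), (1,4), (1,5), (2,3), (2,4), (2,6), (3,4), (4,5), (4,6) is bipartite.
No (odd cycle of length 3: 3 -> 1 -> 4 -> 3)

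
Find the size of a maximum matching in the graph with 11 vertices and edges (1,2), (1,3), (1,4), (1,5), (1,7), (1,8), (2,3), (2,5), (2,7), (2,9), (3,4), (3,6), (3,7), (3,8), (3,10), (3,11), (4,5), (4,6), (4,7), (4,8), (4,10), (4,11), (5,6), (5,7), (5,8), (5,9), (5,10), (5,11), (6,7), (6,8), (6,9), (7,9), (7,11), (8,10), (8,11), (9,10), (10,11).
5 (matching: (2,9), (3,7), (4,6), (5,11), (8,10); upper bound floor(n/2) = floor(11/2) = 5)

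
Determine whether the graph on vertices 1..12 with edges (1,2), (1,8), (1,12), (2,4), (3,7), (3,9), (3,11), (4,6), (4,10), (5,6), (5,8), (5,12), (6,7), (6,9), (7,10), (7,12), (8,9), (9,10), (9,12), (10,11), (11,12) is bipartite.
Yes. Partition: {1, 4, 5, 7, 9, 11}, {2, 3, 6, 8, 10, 12}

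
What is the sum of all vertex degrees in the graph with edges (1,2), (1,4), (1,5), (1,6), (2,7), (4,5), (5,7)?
14 (handshake: sum of degrees = 2|E| = 2 x 7 = 14)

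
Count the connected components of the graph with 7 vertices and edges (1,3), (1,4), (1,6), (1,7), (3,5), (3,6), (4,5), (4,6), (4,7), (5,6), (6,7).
2 (components: {1, 3, 4, 5, 6, 7}, {2})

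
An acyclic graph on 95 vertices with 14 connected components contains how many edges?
81 (Each of the 14 component trees on V_i vertices has V_i - 1 edges; summing gives V - C = 95 - 14 = 81)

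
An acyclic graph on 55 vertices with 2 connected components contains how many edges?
53 (Each of the 2 component trees on V_i vertices has V_i - 1 edges; summing gives V - C = 55 - 2 = 53)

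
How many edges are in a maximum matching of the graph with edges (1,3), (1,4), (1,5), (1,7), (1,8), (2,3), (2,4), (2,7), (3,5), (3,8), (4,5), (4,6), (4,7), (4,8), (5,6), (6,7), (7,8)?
4 (matching: (1,8), (2,3), (4,7), (5,6); upper bound floor(n/2) = floor(8/2) = 4)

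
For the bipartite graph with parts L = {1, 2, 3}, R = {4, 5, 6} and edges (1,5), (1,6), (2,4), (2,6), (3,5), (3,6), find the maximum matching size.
3 (matching: (1,6), (2,4), (3,5); upper bound min(|L|,|R|) = min(3,3) = 3)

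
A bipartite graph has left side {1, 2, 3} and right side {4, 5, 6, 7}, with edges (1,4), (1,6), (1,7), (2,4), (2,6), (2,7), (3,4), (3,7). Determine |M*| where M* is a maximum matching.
3 (matching: (1,7), (2,6), (3,4); upper bound min(|L|,|R|) = min(3,4) = 3)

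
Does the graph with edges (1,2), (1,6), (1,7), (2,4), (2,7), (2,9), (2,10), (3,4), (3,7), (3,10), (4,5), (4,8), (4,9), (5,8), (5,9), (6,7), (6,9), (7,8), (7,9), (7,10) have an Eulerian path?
No (10 vertices have odd degree: {1, 2, 3, 4, 5, 6, 7, 8, 9, 10}; Eulerian path requires 0 or 2)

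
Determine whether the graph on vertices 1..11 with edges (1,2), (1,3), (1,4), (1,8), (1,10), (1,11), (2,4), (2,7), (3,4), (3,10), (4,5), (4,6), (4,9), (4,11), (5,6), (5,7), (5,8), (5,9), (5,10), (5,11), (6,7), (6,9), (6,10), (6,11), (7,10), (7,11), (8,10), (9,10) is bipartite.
No (odd cycle of length 3: 2 -> 1 -> 4 -> 2)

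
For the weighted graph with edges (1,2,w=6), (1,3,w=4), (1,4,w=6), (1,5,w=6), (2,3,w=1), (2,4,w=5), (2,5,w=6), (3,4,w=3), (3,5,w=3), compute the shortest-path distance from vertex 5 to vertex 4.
6 (path: 5 -> 3 -> 4; weights 3 + 3 = 6)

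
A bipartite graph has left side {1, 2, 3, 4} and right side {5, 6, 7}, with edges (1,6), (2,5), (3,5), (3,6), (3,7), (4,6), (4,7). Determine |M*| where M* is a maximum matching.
3 (matching: (1,6), (2,5), (3,7); upper bound min(|L|,|R|) = min(4,3) = 3)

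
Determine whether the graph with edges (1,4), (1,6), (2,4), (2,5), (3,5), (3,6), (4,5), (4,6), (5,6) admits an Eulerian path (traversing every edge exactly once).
Yes — and in fact it has an Eulerian circuit (the graph is connected and all 6 vertices have even degree)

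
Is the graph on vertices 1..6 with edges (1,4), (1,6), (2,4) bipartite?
Yes. Partition: {1, 2, 3, 5}, {4, 6}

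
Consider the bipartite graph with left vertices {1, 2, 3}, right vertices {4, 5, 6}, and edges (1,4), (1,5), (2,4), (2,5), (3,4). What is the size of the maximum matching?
2 (matching: (1,5), (2,4); upper bound min(|L|,|R|) = min(3,3) = 3)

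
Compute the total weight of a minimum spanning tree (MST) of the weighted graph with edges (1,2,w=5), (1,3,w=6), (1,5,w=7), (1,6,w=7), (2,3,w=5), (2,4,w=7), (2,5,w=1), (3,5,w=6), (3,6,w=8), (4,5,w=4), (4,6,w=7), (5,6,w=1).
16 (MST edges: (1,2,w=5), (2,3,w=5), (2,5,w=1), (4,5,w=4), (5,6,w=1); sum of weights 5 + 5 + 1 + 4 + 1 = 16)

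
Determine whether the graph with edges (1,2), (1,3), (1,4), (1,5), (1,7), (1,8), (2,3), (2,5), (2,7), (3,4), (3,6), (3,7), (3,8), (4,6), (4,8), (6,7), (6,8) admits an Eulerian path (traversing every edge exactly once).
Yes — and in fact it has an Eulerian circuit (the graph is connected and all 8 vertices have even degree)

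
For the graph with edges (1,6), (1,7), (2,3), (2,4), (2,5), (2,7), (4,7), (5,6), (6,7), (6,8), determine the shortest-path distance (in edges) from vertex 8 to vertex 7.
2 (path: 8 -> 6 -> 7, 2 edges)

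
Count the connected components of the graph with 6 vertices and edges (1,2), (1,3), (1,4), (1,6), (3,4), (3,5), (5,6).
1 (components: {1, 2, 3, 4, 5, 6})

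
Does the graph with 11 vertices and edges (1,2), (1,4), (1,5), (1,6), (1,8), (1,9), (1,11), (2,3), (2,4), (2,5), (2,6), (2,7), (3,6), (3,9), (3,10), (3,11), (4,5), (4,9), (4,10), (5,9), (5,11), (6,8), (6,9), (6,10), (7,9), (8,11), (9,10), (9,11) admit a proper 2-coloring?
No (odd cycle of length 3: 6 -> 1 -> 2 -> 6)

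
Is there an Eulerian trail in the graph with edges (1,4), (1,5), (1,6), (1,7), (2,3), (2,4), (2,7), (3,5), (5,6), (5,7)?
Yes (the graph is connected and exactly 2 vertices have odd degree: {2, 7}; any Eulerian path must start and end at those)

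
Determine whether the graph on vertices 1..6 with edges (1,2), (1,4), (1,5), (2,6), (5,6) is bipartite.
Yes. Partition: {1, 3, 6}, {2, 4, 5}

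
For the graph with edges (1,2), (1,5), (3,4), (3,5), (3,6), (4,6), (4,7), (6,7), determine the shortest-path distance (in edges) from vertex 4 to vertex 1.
3 (path: 4 -> 3 -> 5 -> 1, 3 edges)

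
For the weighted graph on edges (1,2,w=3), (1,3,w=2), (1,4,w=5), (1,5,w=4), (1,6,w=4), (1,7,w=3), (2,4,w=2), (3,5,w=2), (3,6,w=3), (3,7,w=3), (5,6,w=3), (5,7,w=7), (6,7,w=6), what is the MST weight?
15 (MST edges: (1,2,w=3), (1,3,w=2), (1,7,w=3), (2,4,w=2), (3,5,w=2), (3,6,w=3); sum of weights 3 + 2 + 3 + 2 + 2 + 3 = 15)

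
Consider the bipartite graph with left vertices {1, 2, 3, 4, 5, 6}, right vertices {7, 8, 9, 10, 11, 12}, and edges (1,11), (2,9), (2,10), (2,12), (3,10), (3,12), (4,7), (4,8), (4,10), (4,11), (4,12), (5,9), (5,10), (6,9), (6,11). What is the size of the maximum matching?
5 (matching: (1,11), (2,12), (3,10), (4,8), (5,9); upper bound min(|L|,|R|) = min(6,6) = 6)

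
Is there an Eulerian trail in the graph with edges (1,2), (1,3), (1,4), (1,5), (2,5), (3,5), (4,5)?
Yes — and in fact it has an Eulerian circuit (the graph is connected and all 5 vertices have even degree)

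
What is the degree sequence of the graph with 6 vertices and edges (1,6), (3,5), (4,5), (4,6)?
[2, 2, 2, 1, 1, 0] (degrees: deg(1)=1, deg(2)=0, deg(3)=1, deg(4)=2, deg(5)=2, deg(6)=2)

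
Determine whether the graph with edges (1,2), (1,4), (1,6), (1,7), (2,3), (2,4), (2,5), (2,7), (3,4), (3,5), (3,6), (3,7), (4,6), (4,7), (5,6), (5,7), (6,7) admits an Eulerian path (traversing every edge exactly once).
No (4 vertices have odd degree: {2, 3, 4, 6}; Eulerian path requires 0 or 2)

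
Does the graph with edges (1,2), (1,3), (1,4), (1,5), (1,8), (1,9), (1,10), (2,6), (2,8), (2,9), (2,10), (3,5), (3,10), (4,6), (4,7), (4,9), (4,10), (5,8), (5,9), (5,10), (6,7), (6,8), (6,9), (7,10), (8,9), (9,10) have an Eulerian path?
No (10 vertices have odd degree: {1, 2, 3, 4, 5, 6, 7, 8, 9, 10}; Eulerian path requires 0 or 2)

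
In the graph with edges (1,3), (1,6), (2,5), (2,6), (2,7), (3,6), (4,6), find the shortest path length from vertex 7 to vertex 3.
3 (path: 7 -> 2 -> 6 -> 3, 3 edges)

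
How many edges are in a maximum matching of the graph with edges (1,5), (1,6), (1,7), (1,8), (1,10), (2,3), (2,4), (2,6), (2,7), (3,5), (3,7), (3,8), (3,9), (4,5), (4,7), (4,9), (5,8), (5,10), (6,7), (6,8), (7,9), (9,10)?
5 (matching: (1,6), (2,4), (3,8), (5,10), (7,9); upper bound floor(n/2) = floor(10/2) = 5)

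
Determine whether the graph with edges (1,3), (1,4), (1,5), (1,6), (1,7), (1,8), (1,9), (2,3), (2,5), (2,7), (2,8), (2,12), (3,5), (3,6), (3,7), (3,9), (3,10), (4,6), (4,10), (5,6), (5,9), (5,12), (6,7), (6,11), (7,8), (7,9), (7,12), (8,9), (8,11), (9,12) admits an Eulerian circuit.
No (6 vertices have odd degree: {1, 2, 3, 4, 7, 8}; Eulerian circuit requires 0)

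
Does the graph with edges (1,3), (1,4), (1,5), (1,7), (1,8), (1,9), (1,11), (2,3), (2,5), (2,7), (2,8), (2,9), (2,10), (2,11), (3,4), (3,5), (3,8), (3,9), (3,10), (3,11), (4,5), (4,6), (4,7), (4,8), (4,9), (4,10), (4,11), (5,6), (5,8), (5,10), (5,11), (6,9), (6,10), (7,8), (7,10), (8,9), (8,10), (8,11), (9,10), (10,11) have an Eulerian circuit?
No (8 vertices have odd degree: {1, 2, 4, 7, 8, 9, 10, 11}; Eulerian circuit requires 0)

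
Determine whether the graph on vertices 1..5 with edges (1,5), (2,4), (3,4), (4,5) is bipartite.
Yes. Partition: {1, 4}, {2, 3, 5}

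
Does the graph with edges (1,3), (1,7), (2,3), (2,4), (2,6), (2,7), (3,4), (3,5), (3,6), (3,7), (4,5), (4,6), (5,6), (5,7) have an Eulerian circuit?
Yes (the graph is connected and all 7 vertices have even degree)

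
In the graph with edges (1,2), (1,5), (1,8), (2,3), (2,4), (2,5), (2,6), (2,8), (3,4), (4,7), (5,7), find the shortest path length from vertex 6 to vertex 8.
2 (path: 6 -> 2 -> 8, 2 edges)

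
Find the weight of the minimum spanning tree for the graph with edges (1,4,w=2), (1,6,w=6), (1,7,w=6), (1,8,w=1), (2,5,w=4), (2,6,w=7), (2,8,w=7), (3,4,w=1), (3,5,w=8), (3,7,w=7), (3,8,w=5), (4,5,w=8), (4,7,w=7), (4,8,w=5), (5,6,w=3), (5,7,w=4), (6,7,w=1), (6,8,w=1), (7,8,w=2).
13 (MST edges: (1,4,w=2), (1,8,w=1), (2,5,w=4), (3,4,w=1), (5,6,w=3), (6,7,w=1), (6,8,w=1); sum of weights 2 + 1 + 4 + 1 + 3 + 1 + 1 = 13)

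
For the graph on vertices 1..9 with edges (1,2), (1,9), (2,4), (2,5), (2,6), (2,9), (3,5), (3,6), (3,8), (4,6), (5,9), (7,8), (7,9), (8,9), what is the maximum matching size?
4 (matching: (1,9), (2,5), (3,6), (7,8); upper bound floor(n/2) = floor(9/2) = 4)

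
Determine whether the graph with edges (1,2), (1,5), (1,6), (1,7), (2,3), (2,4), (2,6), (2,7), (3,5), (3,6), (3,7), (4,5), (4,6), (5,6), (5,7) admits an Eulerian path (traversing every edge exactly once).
No (4 vertices have odd degree: {2, 4, 5, 6}; Eulerian path requires 0 or 2)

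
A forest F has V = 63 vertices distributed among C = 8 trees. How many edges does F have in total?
55 (Each of the 8 component trees on V_i vertices has V_i - 1 edges; summing gives V - C = 63 - 8 = 55)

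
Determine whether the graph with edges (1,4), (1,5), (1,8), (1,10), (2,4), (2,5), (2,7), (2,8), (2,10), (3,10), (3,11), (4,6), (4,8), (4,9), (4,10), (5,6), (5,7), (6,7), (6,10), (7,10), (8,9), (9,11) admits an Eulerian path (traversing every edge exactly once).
Yes (the graph is connected and exactly 2 vertices have odd degree: {2, 9}; any Eulerian path must start and end at those)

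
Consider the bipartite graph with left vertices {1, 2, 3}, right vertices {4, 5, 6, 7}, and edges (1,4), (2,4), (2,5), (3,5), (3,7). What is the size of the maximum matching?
3 (matching: (1,4), (2,5), (3,7); upper bound min(|L|,|R|) = min(3,4) = 3)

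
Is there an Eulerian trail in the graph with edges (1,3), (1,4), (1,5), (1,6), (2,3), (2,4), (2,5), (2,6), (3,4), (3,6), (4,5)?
Yes (the graph is connected and exactly 2 vertices have odd degree: {5, 6}; any Eulerian path must start and end at those)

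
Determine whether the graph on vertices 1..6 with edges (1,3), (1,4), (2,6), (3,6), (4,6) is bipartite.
Yes. Partition: {1, 5, 6}, {2, 3, 4}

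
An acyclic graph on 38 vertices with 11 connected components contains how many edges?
27 (Each of the 11 component trees on V_i vertices has V_i - 1 edges; summing gives V - C = 38 - 11 = 27)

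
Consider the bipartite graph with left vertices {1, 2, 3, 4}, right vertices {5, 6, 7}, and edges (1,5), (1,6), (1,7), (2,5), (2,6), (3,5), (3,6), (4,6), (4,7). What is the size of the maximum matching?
3 (matching: (1,7), (2,6), (3,5); upper bound min(|L|,|R|) = min(4,3) = 3)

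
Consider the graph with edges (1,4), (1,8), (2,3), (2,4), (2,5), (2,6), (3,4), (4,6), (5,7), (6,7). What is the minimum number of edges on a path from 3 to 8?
3 (path: 3 -> 4 -> 1 -> 8, 3 edges)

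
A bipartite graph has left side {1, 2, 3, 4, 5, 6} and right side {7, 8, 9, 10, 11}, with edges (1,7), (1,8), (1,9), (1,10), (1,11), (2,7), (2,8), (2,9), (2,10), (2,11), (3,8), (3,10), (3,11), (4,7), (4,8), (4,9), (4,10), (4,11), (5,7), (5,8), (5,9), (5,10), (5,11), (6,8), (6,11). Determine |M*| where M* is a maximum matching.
5 (matching: (1,11), (2,10), (3,8), (4,9), (5,7); upper bound min(|L|,|R|) = min(6,5) = 5)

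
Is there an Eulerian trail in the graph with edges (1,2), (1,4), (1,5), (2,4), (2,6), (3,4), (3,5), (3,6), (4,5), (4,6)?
No (6 vertices have odd degree: {1, 2, 3, 4, 5, 6}; Eulerian path requires 0 or 2)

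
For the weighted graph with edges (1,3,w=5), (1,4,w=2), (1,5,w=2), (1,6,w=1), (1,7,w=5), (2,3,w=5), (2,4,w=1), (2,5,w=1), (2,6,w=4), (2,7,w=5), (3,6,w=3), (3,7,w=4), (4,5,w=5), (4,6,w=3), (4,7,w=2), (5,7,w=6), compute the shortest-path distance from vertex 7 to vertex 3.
4 (path: 7 -> 3; weights 4 = 4)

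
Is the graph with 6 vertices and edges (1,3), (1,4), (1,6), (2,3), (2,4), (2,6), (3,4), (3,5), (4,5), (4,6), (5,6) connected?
Yes (BFS from 1 visits [1, 3, 4, 6, 2, 5] — all 6 vertices reached)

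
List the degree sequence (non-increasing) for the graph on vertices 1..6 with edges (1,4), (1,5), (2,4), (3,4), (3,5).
[3, 2, 2, 2, 1, 0] (degrees: deg(1)=2, deg(2)=1, deg(3)=2, deg(4)=3, deg(5)=2, deg(6)=0)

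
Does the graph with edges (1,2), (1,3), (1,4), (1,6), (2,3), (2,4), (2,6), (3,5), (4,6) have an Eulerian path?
No (4 vertices have odd degree: {3, 4, 5, 6}; Eulerian path requires 0 or 2)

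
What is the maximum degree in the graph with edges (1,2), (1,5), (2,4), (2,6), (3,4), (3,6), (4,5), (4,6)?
4 (attained at vertex 4)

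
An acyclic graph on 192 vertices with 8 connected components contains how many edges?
184 (Each of the 8 component trees on V_i vertices has V_i - 1 edges; summing gives V - C = 192 - 8 = 184)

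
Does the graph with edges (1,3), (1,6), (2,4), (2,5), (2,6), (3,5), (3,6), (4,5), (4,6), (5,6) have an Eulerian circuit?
No (4 vertices have odd degree: {2, 3, 4, 6}; Eulerian circuit requires 0)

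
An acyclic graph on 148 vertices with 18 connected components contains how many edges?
130 (Each of the 18 component trees on V_i vertices has V_i - 1 edges; summing gives V - C = 148 - 18 = 130)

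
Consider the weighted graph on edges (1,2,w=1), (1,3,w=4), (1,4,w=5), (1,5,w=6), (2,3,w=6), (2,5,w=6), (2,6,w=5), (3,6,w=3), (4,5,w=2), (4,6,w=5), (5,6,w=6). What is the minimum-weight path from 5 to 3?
9 (path: 5 -> 6 -> 3; weights 6 + 3 = 9)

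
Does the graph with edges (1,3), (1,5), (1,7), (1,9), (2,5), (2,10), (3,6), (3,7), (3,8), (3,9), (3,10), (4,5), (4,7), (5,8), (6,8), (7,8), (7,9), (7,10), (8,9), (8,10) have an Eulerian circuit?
Yes (the graph is connected and all 10 vertices have even degree)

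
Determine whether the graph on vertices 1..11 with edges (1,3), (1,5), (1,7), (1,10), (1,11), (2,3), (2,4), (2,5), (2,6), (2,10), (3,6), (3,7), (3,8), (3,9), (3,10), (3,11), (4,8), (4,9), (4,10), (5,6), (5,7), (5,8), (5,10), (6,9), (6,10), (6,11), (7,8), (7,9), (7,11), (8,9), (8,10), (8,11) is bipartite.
No (odd cycle of length 3: 5 -> 1 -> 7 -> 5)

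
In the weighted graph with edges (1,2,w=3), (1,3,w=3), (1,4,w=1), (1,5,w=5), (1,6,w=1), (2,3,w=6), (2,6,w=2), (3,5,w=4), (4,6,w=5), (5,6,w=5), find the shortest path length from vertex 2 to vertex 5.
7 (path: 2 -> 6 -> 5; weights 2 + 5 = 7)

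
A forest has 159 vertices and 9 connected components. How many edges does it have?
150 (Each of the 9 component trees on V_i vertices has V_i - 1 edges; summing gives V - C = 159 - 9 = 150)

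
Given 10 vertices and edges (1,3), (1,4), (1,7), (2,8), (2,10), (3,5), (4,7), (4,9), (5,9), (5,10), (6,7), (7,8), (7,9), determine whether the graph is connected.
Yes (BFS from 1 visits [1, 3, 4, 7, 5, 9, 6, 8, 10, 2] — all 10 vertices reached)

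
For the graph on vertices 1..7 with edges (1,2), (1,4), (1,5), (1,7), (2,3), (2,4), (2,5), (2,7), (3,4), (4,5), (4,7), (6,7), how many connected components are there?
1 (components: {1, 2, 3, 4, 5, 6, 7})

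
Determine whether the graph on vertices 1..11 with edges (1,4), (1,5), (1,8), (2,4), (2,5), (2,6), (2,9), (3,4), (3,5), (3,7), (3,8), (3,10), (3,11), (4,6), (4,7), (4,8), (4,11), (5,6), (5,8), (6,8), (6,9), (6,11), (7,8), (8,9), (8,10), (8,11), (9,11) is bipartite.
No (odd cycle of length 3: 4 -> 1 -> 8 -> 4)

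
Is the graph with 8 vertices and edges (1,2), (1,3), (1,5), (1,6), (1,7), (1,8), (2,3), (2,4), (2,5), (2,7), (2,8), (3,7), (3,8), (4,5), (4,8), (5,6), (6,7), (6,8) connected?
Yes (BFS from 1 visits [1, 2, 3, 5, 6, 7, 8, 4] — all 8 vertices reached)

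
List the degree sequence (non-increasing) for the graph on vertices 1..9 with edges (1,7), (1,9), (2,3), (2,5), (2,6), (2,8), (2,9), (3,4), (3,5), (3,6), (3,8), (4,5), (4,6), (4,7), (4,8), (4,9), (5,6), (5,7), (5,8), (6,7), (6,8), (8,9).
[6, 6, 6, 6, 5, 5, 4, 4, 2] (degrees: deg(1)=2, deg(2)=5, deg(3)=5, deg(4)=6, deg(5)=6, deg(6)=6, deg(7)=4, deg(8)=6, deg(9)=4)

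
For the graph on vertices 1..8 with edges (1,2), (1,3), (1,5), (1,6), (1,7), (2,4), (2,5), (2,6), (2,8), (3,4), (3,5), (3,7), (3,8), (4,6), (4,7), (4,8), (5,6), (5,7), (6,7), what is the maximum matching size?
4 (matching: (1,6), (2,5), (3,7), (4,8); upper bound floor(n/2) = floor(8/2) = 4)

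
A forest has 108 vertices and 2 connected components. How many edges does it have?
106 (Each of the 2 component trees on V_i vertices has V_i - 1 edges; summing gives V - C = 108 - 2 = 106)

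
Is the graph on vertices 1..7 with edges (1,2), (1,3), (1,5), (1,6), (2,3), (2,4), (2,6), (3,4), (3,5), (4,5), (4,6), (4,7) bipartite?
No (odd cycle of length 3: 2 -> 1 -> 6 -> 2)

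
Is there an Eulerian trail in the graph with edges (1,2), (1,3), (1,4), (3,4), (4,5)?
No (4 vertices have odd degree: {1, 2, 4, 5}; Eulerian path requires 0 or 2)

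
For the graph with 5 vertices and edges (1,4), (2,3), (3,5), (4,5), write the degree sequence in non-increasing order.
[2, 2, 2, 1, 1] (degrees: deg(1)=1, deg(2)=1, deg(3)=2, deg(4)=2, deg(5)=2)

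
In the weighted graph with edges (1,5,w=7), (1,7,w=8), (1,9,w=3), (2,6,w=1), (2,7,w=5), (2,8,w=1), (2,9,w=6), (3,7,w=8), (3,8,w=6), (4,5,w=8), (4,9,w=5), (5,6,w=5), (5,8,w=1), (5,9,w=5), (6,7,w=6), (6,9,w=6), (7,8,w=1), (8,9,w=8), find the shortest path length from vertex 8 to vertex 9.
6 (path: 8 -> 5 -> 9; weights 1 + 5 = 6)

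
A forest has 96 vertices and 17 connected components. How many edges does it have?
79 (Each of the 17 component trees on V_i vertices has V_i - 1 edges; summing gives V - C = 96 - 17 = 79)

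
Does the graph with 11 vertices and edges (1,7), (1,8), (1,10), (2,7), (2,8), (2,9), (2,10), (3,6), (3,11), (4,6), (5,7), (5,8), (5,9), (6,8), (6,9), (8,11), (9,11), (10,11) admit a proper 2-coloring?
Yes. Partition: {1, 2, 5, 6, 11}, {3, 4, 7, 8, 9, 10}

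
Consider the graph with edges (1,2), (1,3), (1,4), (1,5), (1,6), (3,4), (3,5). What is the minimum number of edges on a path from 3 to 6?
2 (path: 3 -> 1 -> 6, 2 edges)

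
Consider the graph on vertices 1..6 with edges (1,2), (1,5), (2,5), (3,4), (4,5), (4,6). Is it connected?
Yes (BFS from 1 visits [1, 2, 5, 4, 3, 6] — all 6 vertices reached)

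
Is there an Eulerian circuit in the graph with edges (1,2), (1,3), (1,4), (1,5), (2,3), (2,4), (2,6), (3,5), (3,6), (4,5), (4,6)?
No (2 vertices have odd degree: {5, 6}; Eulerian circuit requires 0)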